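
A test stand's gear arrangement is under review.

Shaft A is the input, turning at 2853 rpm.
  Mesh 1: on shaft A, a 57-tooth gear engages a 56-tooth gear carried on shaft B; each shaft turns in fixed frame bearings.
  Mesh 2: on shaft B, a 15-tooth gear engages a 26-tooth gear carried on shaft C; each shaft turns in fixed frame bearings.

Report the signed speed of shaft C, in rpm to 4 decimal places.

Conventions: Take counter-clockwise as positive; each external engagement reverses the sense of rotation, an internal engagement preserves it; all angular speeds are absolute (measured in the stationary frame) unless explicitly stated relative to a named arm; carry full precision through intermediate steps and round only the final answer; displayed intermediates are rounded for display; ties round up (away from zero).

recognized (3 fixed axles, 2 meshes): fixed-axis compound train
mesh 1 [57T→56T]: ω = 2853.0000×57/56 = 2903.9464 rpm, sense flips to −
mesh 2 [15T→26T]: ω = 2903.9464×15/26 = 1675.3537 rpm, sense flips to +
signed output speed = +1675.3537 rpm

+1675.3537 rpm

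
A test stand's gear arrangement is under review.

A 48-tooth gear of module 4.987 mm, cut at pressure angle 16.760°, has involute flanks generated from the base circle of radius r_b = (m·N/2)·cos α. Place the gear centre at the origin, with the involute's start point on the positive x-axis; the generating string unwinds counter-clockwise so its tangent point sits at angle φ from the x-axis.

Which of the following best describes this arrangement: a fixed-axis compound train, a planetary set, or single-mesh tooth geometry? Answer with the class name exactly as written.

single-mesh involute tooth geometry (48T wheel at module 4.987)
classification: single-mesh tooth geometry

single-mesh tooth geometry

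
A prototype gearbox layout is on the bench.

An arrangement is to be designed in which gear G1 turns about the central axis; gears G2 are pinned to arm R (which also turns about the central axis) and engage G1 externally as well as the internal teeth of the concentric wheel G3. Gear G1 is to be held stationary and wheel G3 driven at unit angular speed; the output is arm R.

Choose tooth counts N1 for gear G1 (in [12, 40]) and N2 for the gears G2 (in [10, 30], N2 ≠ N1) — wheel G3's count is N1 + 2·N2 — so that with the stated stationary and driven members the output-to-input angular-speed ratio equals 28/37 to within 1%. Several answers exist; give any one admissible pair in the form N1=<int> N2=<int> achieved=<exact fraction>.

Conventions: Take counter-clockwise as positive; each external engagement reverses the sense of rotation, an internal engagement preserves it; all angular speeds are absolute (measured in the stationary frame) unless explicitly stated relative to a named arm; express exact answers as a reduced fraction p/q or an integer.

design class (target 28/37): planetary set
Willis with ω_sun = 0: ω_arm/ω_ring = N3/(N1+N3); set equal to 28/37  ⇒  N3/N1 = (28/37)/(1 − 28/37) = 28/9
N3 = N1 + 2·N2  ⇒  N2/N1 = (N3/N1 − 1)/2 = (28/9 − 1)/2 = 19/18
smallest multiple with N1 ≥ 12 and N2 ≥ 10: k = 1  ⇒  N1 = 1·18 = 18, N2 = 1·19 = 19 (N1 ≤ 40, N2 ≤ 30, N2 ≠ N1 ✓), N3 = 18 + 2·19 = 56
check: N3/(N1+N3) with N1 = 18, N3 = 56 gives 28/37; |achieved − target| = 0 ≤ 7/925 ✓

N1=18 N2=19 achieved=28/37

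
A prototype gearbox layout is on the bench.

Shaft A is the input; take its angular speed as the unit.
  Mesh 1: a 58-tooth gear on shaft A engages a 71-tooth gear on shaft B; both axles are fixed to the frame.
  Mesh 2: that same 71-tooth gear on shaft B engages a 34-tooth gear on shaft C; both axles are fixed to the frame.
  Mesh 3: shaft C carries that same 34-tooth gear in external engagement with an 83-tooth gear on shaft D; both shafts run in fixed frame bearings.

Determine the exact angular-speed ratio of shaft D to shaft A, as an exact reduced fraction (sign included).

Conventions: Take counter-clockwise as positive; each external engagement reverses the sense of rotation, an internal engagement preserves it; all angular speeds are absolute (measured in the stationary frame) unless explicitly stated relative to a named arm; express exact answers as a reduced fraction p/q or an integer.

-58/83

class = fixed-axis compound train [3 meshes; 3 ratios multiply, 3 sense flips]
mesh 1 [58T→71T]: running ratio 58/71, sense −
mesh 2 [71T→34T]: running ratio 29/17, sense +
mesh 3 [34T→83T]: running ratio 58/83, sense −
ω_out/ω_in = -58/83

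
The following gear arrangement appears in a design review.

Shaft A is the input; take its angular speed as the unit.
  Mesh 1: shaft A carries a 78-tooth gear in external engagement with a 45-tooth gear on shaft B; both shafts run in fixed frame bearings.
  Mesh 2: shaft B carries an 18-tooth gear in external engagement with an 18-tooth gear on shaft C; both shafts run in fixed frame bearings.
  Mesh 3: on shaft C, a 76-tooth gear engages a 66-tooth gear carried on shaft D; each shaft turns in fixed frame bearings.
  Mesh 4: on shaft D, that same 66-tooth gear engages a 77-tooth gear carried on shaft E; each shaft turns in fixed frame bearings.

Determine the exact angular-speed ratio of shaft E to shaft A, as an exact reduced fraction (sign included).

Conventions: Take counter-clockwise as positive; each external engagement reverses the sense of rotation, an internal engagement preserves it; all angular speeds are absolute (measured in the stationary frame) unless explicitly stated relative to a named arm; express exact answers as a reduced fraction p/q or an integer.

1976/1155

class = fixed-axis compound train [4 meshes; 4 ratios multiply, 4 sense flips]
mesh 1 [78T→45T]: running ratio 26/15, sense −
mesh 2 [18T→18T]: running ratio 26/15, sense +
mesh 3 [76T→66T]: running ratio 988/495, sense −
mesh 4 [66T→77T]: running ratio 1976/1155, sense +
ω_out/ω_in = 1976/1155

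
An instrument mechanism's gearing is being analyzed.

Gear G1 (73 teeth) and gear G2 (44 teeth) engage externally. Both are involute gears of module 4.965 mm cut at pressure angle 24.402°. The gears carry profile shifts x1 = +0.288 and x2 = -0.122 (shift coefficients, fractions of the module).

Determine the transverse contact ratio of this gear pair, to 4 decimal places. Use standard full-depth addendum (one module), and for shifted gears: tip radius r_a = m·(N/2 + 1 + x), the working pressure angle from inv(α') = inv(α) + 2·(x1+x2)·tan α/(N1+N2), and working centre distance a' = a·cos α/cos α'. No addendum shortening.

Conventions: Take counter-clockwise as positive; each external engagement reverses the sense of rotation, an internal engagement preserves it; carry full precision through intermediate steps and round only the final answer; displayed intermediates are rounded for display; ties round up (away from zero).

class = single-mesh tooth geometry [involute pair 73T × 44T, m = 4.965]
base radii: r_b1 = 165.033756, r_b2 = 99.472401
tip radii: r_a1 = 187.617420, r_a2 = 113.589270
inv(α') = inv(24.402°) + 2·(+0.288-0.122)·tan α/(73+44) = 0.02905428  ⇒  α' = 24.75457°
a' = a·cos α / cos α' = 290.4525·cos 24.402°/cos 24.75457° = 291.271126
action lengths: √(r_a1²−r_b1²) = 89.242118, √(r_a2²−r_b2²) = 54.843082
base pitch p_b = π·m·cos α = 14.204626
CR = (89.242118 + 54.843082 − 291.271126·sin 24.75457°)/14.204626 = 1.557282
contact ratio ≈ 1.5573

1.5573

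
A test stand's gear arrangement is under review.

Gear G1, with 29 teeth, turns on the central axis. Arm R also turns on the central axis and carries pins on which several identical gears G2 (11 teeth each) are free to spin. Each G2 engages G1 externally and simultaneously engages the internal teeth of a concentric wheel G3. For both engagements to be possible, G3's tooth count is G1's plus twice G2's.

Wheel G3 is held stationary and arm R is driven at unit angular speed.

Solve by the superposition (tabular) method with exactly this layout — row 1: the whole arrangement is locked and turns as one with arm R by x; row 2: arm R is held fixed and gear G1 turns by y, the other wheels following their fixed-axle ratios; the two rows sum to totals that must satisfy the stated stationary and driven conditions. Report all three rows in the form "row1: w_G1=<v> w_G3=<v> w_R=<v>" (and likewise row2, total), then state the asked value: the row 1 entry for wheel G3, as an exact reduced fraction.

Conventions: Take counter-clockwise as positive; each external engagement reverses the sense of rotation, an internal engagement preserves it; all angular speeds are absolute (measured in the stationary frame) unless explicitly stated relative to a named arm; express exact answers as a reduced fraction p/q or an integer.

topology: planetary set — G1 29T / G2 11T / G3 51T, arm = carrier (Willis)
superposition row 1 [locked train]: every member turns x
superposition row 2 [arm held]: sun y, ring −(29/51)·y, arm 0
boundary: total ω_ring = x − (29/51)·y = 0 and total ω_arm = x = 1  ⇒  y = 51/29, x = 1
row 2 ring = −(29/51)·51/29 = -1
totals (row 1 + row 2): sun 1 + 51/29 = 80/29, ring 1 + (-1) = 0, arm 1 + 0 = 1
asked cell (row1, ring) = 1

row1: w_G1=1 w_G3=1 w_R=1
row2: w_G1=51/29 w_G3=-1 w_R=0
total: w_G1=80/29 w_G3=0 w_R=1
asked value: 1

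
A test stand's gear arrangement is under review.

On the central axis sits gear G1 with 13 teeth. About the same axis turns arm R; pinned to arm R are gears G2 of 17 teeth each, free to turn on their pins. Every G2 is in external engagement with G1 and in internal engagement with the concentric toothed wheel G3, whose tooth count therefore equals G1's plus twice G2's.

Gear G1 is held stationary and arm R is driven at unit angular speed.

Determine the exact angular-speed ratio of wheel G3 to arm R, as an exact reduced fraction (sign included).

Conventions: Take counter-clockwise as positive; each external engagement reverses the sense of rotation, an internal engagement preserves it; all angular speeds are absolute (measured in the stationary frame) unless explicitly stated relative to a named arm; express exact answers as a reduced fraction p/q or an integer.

topology: planetary set — G1 13T / G2 17T / G3 47T, arm = carrier (Willis)
ring teeth: 13 + 2·17 = 47
13(ω_sun−ω_arm) = −47(ω_ring−ω_arm),  ω_sun = 0, ω_arm = 1
ω_ring = 1 − (13/47)(0−1) = 60/47
ω_out/ω_in = 60/47

60/47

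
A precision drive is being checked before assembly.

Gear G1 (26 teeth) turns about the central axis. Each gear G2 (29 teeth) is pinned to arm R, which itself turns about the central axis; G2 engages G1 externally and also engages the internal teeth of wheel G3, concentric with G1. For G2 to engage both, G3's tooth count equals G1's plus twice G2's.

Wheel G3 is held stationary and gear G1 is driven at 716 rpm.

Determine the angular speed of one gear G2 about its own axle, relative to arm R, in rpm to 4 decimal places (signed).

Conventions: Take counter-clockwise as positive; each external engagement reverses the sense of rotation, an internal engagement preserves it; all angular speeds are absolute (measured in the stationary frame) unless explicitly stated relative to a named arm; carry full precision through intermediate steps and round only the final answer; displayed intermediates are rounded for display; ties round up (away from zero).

-490.2019 rpm

topology: planetary set — G1 26T / G2 29T / G3 84T, arm = carrier (Willis)
normalise by the input: solve with ω_sun = 1, then scale by 716 rpm
ring teeth: 26 + 2·29 = 84
26(ω_sun−ω_arm) = −84(ω_ring−ω_arm),  ω_ring = 0, ω_sun = 1
26(1−ω_arm) = −84(0−ω_arm)  ⇒  110·ω_arm = 26  ⇒  ω_arm = 13/55
sun–planet mesh: 26·(1−13/55) = −29·(ω_p−ω_arm)  ⇒  ω_p−ω_arm = -1092/1595
scale: ω_p−ω_arm = -1092/1595 × 716 rpm = -490.2019 rpm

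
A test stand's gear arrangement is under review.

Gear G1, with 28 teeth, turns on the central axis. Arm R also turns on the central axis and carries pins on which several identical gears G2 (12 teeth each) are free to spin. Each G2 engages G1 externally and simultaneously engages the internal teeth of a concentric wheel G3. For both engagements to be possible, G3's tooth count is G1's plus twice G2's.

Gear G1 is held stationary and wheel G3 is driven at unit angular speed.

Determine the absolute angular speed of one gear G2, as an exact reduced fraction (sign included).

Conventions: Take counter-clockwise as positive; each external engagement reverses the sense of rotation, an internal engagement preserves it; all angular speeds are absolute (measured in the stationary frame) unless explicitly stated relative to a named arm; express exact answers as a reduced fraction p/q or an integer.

topology: planetary set — G1 28T / G2 12T / G3 52T, arm = carrier (Willis)
ring teeth: 28 + 2·12 = 52
28(ω_sun−ω_arm) = −52(ω_ring−ω_arm),  ω_sun = 0, ω_ring = 1
28(0−ω_arm) = −52(1−ω_arm)  ⇒  80·ω_arm = 52  ⇒  ω_arm = 13/20
sun–planet mesh: 28·(0−13/20) = −12·(ω_p−ω_arm)  ⇒  ω_p−ω_arm = 91/60
ω_p = 13/20 + 91/60 = 13/6
exact speed ratio = 13/6

13/6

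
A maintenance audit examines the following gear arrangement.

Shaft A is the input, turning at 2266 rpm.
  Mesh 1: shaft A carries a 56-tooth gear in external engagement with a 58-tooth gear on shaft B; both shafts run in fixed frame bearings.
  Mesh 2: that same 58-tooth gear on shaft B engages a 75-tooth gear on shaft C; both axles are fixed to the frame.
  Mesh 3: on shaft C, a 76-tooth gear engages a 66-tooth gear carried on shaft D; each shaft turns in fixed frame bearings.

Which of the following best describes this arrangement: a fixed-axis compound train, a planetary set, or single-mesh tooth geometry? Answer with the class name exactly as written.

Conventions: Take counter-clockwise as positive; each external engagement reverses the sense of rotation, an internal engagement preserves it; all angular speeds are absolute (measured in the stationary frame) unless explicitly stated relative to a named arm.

fixed-axis compound train

recognized (4 fixed axles, 3 meshes): fixed-axis compound train
classification: fixed-axis compound train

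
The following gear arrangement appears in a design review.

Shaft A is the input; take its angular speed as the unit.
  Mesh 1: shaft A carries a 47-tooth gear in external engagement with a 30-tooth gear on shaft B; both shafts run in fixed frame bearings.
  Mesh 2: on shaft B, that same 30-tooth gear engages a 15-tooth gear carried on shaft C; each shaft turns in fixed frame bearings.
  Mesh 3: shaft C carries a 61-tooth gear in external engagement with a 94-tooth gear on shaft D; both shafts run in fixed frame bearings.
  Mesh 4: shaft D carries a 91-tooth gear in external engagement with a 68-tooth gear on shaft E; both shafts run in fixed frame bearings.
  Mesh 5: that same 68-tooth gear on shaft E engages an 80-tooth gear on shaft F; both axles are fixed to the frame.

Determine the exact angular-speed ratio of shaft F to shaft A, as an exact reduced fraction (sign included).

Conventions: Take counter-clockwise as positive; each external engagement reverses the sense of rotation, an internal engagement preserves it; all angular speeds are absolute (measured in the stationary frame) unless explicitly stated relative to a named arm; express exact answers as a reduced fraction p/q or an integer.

class = fixed-axis compound train [5 meshes; 5 ratios multiply, 5 sense flips]
mesh 1 [47T→30T]: running ratio 47/30, sense −
mesh 2 [30T→15T]: running ratio 47/15, sense +
mesh 3 [61T→94T]: running ratio 61/30, sense −
mesh 4 [91T→68T]: running ratio 5551/2040, sense +
mesh 5 [68T→80T]: running ratio 5551/2400, sense −
ω_out/ω_in = -5551/2400

-5551/2400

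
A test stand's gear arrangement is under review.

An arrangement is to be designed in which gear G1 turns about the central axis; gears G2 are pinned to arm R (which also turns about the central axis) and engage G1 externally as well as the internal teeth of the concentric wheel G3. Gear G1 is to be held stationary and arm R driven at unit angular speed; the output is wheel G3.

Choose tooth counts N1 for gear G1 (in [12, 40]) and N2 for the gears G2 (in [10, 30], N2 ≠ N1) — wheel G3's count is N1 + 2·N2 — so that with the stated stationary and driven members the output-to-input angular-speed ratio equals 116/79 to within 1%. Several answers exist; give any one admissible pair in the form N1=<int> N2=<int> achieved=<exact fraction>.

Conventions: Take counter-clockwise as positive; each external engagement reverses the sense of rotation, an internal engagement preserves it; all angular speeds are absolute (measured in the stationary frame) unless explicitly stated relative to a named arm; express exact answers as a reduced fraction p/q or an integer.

topology: planetary set — design target 116/79, arm = carrier (Willis)
Willis with ω_sun = 0: ω_ring/ω_arm = (N1+N3)/N3; set equal to 116/79  ⇒  N3/N1 = 1/(116/79 − 1) = 79/37
N3 = N1 + 2·N2  ⇒  N2/N1 = (N3/N1 − 1)/2 = (79/37 − 1)/2 = 21/37
smallest multiple with N1 ≥ 12 and N2 ≥ 10: k = 1  ⇒  N1 = 1·37 = 37, N2 = 1·21 = 21 (N1 ≤ 40, N2 ≤ 30, N2 ≠ N1 ✓), N3 = 37 + 2·21 = 79
check: (N1+N3)/N3 with N1 = 37, N3 = 79 gives 116/79; |achieved − target| = 0 ≤ 29/1975 ✓

N1=37 N2=21 achieved=116/79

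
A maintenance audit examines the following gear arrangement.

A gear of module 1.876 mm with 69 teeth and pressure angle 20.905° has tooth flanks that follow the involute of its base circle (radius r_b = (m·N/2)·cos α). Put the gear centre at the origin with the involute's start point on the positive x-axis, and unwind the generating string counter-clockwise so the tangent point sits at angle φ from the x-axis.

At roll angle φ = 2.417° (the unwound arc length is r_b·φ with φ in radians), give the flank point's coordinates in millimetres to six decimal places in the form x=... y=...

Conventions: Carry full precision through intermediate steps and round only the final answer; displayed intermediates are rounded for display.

x=60.515340 y=0.001513

recognized (one wheel, involute flank): single-mesh tooth geometry, m = 1.876, N = 69
pitch radius r_p = m·N/2 = 1.876·69/2 = 64.722000
base radius r_b = r_p·cos α = 64.722000·cos 20.905° = 60.461567
roll angle φ = 2.417° = 0.04218461 rad
x = r_b·(cos φ + φ·sin φ) = 60.515340
y = r_b·(sin φ − φ·cos φ) = 0.001513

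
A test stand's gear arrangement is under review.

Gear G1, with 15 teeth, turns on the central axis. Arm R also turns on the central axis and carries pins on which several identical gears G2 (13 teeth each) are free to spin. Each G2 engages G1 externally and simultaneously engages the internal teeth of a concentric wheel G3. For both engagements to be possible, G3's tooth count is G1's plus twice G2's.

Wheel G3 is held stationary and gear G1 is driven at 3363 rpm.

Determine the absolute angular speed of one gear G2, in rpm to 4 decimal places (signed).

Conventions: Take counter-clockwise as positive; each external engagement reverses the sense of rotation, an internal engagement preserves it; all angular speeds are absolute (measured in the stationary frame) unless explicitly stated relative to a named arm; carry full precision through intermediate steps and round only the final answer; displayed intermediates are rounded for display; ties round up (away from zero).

-1940.1923 rpm

class = planetary set [G3 = 15+2·13 = 41; Willis about the carrier]
normalise by the input: solve with ω_sun = 1, then scale by 3363 rpm
ring teeth: 15 + 2·13 = 41
15(ω_sun−ω_arm) = −41(ω_ring−ω_arm),  ω_ring = 0, ω_sun = 1
15(1−ω_arm) = −41(0−ω_arm)  ⇒  56·ω_arm = 15  ⇒  ω_arm = 15/56
sun–planet mesh: 15·(1−15/56) = −13·(ω_p−ω_arm)  ⇒  ω_p−ω_arm = -615/728
ω_p = 15/56 − 615/728 = -15/26
scale: ω_p = -15/26 × 3363 rpm = -1940.1923 rpm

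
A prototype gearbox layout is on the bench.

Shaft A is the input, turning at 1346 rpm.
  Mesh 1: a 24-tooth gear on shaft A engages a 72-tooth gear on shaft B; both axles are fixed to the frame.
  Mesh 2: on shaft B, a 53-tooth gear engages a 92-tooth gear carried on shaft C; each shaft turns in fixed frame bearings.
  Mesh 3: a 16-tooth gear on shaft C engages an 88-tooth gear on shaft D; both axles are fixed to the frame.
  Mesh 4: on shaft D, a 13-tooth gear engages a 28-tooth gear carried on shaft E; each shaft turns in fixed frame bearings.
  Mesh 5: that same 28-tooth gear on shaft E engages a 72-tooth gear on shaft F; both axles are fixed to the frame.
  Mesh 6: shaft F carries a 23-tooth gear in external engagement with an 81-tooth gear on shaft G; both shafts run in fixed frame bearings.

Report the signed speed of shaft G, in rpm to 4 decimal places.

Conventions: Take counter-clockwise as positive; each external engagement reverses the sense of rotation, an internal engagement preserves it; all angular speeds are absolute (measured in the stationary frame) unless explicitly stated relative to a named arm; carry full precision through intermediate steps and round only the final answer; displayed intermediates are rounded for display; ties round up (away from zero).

topology: fixed-axis compound train — 6 meshes, A→G
mesh 1 [24T→72T]: ω = 1346.0000×24/72 = 448.6667 rpm, sense flips to −
mesh 2 [53T→92T]: ω = 448.6667×53/92 = 258.4710 rpm, sense flips to +
mesh 3 [16T→88T]: ω = 258.4710×16/88 = 46.9947 rpm, sense flips to −
mesh 4 [13T→28T]: ω = 46.9947×13/28 = 21.8190 rpm, sense flips to +
mesh 5 [28T→72T]: ω = 21.8190×28/72 = 8.4852 rpm, sense flips to −
mesh 6 [23T→81T]: ω = 8.4852×23/81 = 2.4094 rpm, sense flips to +
signed output speed = +2.4094 rpm

+2.4094 rpm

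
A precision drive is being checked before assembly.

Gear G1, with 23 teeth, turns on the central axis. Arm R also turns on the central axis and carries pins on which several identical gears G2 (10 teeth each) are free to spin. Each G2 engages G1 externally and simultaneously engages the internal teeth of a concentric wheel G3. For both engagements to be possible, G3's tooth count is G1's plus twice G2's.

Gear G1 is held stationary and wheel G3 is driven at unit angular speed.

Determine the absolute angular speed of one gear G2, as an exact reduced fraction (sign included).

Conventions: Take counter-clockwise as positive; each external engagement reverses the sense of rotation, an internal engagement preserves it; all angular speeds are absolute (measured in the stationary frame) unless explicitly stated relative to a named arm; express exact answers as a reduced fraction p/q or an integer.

43/20

class = planetary set [G3 = 23+2·10 = 43; Willis about the carrier]
ring teeth: 23 + 2·10 = 43
23(ω_sun−ω_arm) = −43(ω_ring−ω_arm),  ω_sun = 0, ω_ring = 1
23(0−ω_arm) = −43(1−ω_arm)  ⇒  66·ω_arm = 43  ⇒  ω_arm = 43/66
sun–planet mesh: 23·(0−43/66) = −10·(ω_p−ω_arm)  ⇒  ω_p−ω_arm = 989/660
ω_p = 43/66 + 989/660 = 43/20
exact speed ratio = 43/20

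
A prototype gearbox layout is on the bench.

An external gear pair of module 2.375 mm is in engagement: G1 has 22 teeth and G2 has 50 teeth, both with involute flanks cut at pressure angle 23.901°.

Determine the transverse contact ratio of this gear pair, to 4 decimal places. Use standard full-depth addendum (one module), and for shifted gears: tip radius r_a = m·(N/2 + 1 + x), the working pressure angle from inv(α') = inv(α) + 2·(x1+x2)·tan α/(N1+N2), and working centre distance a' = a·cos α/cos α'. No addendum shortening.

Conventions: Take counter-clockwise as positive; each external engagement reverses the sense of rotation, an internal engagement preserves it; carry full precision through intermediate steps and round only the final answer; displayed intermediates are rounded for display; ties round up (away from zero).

1.5161

class = single-mesh tooth geometry [involute pair 22T × 50T, m = 2.375]
base radii: r_b1 = 23.884700, r_b2 = 54.283409
tip radii: r_a1 = 28.500000, r_a2 = 61.750000
no profile shift: α' = α, a' = a
action lengths: √(r_a1²−r_b1²) = 15.548991, √(r_a2²−r_b2²) = 29.434232
base pitch p_b = π·m·cos α = 6.821454
CR = (15.548991 + 29.434232 − 85.500000·sin 23.90100°)/6.821454 = 1.516136
contact ratio ≈ 1.5161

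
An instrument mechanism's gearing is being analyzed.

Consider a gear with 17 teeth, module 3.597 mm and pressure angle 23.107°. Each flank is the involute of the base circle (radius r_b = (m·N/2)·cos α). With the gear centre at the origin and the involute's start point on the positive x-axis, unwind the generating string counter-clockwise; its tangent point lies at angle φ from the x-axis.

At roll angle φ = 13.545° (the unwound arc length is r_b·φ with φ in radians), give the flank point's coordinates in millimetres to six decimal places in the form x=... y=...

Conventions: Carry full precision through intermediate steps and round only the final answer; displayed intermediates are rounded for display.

recognized (one wheel, involute flank): single-mesh tooth geometry, m = 3.597, N = 17
pitch radius r_p = m·N/2 = 3.597·17/2 = 30.574500
base radius r_b = r_p·cos α = 30.574500·cos 23.107° = 28.121617
roll angle φ = 13.545° = 0.23640485 rad
x = r_b·(cos φ + φ·sin φ) = 28.896491
y = r_b·(sin φ − φ·cos φ) = 0.123157

x=28.896491 y=0.123157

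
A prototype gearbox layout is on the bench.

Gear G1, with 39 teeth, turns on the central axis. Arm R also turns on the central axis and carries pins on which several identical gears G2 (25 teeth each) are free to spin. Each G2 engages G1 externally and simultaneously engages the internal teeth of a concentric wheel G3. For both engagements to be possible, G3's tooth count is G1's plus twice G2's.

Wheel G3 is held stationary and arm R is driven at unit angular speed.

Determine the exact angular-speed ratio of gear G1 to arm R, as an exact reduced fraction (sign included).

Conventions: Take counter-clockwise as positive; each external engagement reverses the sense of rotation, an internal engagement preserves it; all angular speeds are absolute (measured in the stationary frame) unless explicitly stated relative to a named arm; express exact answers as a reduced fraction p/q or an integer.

class = planetary set [G3 = 39+2·25 = 89; Willis about the carrier]
ring teeth: 39 + 2·25 = 89
39(ω_sun−ω_arm) = −89(ω_ring−ω_arm),  ω_ring = 0, ω_arm = 1
ω_sun = 1 − (89/39)(0−1) = 128/39
ω_out/ω_in = 128/39

128/39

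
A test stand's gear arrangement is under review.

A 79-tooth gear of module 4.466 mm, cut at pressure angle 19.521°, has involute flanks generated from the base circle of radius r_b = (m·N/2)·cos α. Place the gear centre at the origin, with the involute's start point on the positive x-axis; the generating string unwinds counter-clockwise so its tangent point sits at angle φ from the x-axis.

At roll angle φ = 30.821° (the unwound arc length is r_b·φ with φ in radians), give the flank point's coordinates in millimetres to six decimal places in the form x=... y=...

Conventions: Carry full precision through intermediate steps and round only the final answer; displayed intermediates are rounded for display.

single-mesh involute tooth geometry (79T wheel at module 4.466)
pitch radius r_p = m·N/2 = 4.466·79/2 = 176.407000
base radius r_b = r_p·cos α = 176.407000·cos 19.521° = 166.266964
roll angle φ = 30.821° = 0.53792793 rad
x = r_b·(cos φ + φ·sin φ) = 188.610526
y = r_b·(sin φ − φ·cos φ) = 8.379875

x=188.610526 y=8.379875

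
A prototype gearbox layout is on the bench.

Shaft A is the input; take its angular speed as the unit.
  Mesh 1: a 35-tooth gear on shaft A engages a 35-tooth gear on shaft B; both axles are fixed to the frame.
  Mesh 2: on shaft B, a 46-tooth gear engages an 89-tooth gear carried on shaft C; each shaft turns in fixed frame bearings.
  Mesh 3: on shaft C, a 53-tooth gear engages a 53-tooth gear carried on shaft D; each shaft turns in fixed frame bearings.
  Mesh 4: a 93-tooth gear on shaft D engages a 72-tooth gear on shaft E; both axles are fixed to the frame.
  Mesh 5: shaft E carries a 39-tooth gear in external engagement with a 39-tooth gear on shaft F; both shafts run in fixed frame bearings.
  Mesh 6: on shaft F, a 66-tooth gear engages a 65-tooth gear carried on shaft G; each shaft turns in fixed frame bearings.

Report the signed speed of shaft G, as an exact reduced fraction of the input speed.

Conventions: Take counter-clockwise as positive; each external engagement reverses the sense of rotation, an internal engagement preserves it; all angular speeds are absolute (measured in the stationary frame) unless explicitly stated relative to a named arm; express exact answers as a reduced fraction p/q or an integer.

6-mesh fixed-axis compound train (all bearings frame-fixed)
mesh 1 [35T→35T]: |ω|/ω_in = 1×35/35 = 1, sense flips to −
mesh 2 [46T→89T]: |ω|/ω_in = 1×46/89 = 46/89, sense flips to +
mesh 3 [53T→53T]: |ω|/ω_in = (46/89)×53/53 = 46/89, sense flips to −
mesh 4 [93T→72T]: |ω|/ω_in = (46/89)×93/72 = 713/1068, sense flips to +
mesh 5 [39T→39T]: |ω|/ω_in = (713/1068)×39/39 = 713/1068, sense flips to −
mesh 6 [66T→65T]: |ω|/ω_in = (713/1068)×66/65 = 7843/11570, sense flips to +
signed output speed (× input speed) = 7843/11570

7843/11570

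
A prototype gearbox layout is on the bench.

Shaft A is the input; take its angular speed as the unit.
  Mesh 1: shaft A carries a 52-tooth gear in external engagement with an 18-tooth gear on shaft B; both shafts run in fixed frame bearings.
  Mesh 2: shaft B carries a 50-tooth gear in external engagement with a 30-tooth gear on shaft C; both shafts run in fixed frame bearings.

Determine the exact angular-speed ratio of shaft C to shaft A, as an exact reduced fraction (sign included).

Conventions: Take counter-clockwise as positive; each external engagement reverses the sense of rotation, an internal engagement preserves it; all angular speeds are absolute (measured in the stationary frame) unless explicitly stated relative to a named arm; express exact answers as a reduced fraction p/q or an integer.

130/27

class = fixed-axis compound train [2 meshes; 2 ratios multiply, 2 sense flips]
mesh 1 [52T→18T]: running ratio 26/9, sense −
mesh 2 [50T→30T]: running ratio 130/27, sense +
ω_out/ω_in = 130/27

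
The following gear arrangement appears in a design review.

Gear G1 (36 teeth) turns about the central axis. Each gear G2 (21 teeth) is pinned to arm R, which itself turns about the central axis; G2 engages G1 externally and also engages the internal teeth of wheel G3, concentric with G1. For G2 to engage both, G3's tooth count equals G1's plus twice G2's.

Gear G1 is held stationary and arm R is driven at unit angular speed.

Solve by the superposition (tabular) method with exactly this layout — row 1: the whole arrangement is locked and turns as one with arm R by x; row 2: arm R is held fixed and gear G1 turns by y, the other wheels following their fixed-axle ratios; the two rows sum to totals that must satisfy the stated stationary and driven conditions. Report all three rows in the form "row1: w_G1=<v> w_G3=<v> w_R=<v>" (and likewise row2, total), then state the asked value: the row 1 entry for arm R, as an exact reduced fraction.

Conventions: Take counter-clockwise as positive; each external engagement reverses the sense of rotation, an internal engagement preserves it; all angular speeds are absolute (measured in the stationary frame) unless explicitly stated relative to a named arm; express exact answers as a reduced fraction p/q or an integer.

recognized (axles ride arm R): planetary set, 36/21/78 teeth
row 1 — lock + rotate with arm: ω_sun = ω_ring = ω_arm = x
superposition row 2 [arm held]: sun y, ring −(36/78)·y, arm 0
boundary: total ω_sun = x + y = 0 and total ω_arm = x = 1  ⇒  y = -1, x = 1
row 2 ring = −(36/78)·(-1) = 6/13
totals (row 1 + row 2): sun 1 + (-1) = 0, ring 1 + 6/13 = 19/13, arm 1 + 0 = 1
asked cell (row1, arm) = 1

row1: w_G1=1 w_G3=1 w_R=1
row2: w_G1=-1 w_G3=6/13 w_R=0
total: w_G1=0 w_G3=19/13 w_R=1
asked value: 1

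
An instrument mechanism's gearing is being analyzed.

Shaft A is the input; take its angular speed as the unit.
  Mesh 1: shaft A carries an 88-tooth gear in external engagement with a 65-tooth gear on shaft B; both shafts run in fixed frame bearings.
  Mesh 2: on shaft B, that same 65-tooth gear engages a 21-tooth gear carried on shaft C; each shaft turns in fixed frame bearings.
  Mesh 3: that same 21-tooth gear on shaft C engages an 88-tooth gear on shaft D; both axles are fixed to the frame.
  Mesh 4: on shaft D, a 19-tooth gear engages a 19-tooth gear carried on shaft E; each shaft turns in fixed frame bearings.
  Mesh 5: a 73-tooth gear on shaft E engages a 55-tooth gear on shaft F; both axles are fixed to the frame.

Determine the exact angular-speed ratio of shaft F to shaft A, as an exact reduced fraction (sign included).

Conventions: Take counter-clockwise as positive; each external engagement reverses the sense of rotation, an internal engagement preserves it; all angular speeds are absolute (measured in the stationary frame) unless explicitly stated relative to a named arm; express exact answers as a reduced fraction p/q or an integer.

class = fixed-axis compound train [5 meshes; 5 ratios multiply, 5 sense flips]
mesh 1 [88T→65T]: running ratio 88/65, sense −
mesh 2 [65T→21T]: running ratio 88/21, sense +
mesh 3 [21T→88T]: running ratio 1, sense −
mesh 4 [19T→19T]: running ratio 1, sense +
mesh 5 [73T→55T]: running ratio 73/55, sense −
ω_out/ω_in = -73/55

-73/55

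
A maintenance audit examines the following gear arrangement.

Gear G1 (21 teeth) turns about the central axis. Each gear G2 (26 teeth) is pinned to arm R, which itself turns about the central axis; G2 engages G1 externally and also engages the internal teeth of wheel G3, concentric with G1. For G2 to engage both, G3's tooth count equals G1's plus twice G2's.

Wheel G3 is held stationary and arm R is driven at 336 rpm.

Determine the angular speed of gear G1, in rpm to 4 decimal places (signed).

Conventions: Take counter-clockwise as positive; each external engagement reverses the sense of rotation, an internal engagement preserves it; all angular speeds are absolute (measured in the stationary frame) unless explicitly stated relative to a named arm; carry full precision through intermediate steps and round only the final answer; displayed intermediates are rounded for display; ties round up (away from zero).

planetary set (21T centre, 26T on arm, 73T internal) — Willis relation
normalise by the input: solve with ω_arm = 1, then scale by 336 rpm
ring teeth: 21 + 2·26 = 73
21(ω_sun−ω_arm) = −73(ω_ring−ω_arm),  ω_ring = 0, ω_arm = 1
ω_sun = 1 − (73/21)(0−1) = 94/21
scale: ω_sun = 94/21 × 336 rpm = +1504.0000 rpm

+1504.0000 rpm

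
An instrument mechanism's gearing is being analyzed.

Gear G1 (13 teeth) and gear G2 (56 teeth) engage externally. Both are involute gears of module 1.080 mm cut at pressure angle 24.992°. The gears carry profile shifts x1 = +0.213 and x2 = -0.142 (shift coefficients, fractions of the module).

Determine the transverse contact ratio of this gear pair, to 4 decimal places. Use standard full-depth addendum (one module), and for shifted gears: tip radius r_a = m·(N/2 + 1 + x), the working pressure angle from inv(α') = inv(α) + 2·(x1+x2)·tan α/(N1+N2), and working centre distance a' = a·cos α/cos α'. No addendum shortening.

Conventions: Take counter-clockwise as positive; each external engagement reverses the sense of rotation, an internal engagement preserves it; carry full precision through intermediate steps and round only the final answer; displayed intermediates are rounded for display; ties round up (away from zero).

1.3955

class = single-mesh tooth geometry [involute pair 13T × 56T, m = 1.080]
base radii: r_b1 = 6.362695, r_b2 = 27.408532
tip radii: r_a1 = 8.330040, r_a2 = 31.166640
inv(α') = inv(24.992°) + 2·(+0.213-0.142)·tan α/(13+56) = 0.03090429  ⇒  α' = 25.24209°
a' = a·cos α / cos α' = 37.2600·cos 24.992°/cos 25.24209° = 37.336322
action lengths: √(r_a1²−r_b1²) = 5.376400, √(r_a2²−r_b2²) = 14.836841
base pitch p_b = π·m·cos α = 3.075230
CR = (5.376400 + 14.836841 − 37.336322·sin 25.24209°)/3.075230 = 1.395471
contact ratio ≈ 1.3955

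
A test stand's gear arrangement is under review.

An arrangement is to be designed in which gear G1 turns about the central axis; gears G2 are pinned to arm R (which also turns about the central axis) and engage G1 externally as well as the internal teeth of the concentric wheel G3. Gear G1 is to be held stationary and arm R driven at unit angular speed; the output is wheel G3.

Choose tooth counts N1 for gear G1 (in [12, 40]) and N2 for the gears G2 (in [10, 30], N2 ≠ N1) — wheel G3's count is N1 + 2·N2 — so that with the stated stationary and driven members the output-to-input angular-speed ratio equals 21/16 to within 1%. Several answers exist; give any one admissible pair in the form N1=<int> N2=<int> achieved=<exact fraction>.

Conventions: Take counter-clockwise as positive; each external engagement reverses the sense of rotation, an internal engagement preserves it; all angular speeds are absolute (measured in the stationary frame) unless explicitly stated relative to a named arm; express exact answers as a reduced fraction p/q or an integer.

N1=20 N2=22 achieved=21/16

class = planetary set [ratio 21/16 wanted; Willis about the carrier]
Willis with ω_sun = 0: ω_ring/ω_arm = (N1+N3)/N3; set equal to 21/16  ⇒  N3/N1 = 1/(21/16 − 1) = 16/5
N3 = N1 + 2·N2  ⇒  N2/N1 = (N3/N1 − 1)/2 = (16/5 − 1)/2 = 11/10
smallest multiple with N1 ≥ 12 and N2 ≥ 10: k = 2  ⇒  N1 = 2·10 = 20, N2 = 2·11 = 22 (N1 ≤ 40, N2 ≤ 30, N2 ≠ N1 ✓), N3 = 20 + 2·22 = 64
check: (N1+N3)/N3 with N1 = 20, N3 = 64 gives 21/16; |achieved − target| = 0 ≤ 21/1600 ✓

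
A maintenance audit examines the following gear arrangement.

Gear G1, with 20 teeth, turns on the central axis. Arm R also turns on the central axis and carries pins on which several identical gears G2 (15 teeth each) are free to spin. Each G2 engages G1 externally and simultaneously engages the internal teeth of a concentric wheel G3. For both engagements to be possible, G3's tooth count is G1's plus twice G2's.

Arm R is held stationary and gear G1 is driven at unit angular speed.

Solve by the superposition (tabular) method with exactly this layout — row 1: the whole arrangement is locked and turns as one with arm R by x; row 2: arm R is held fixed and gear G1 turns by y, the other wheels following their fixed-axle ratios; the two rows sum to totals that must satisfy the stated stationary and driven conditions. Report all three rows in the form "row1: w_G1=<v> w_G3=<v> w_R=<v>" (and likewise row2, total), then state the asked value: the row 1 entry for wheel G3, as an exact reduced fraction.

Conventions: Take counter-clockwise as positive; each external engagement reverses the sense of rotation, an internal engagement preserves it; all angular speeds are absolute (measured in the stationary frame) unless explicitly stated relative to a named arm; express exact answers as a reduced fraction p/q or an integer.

row1: w_G1=0 w_G3=0 w_R=0
row2: w_G1=1 w_G3=-2/5 w_R=0
total: w_G1=1 w_G3=-2/5 w_R=0
asked value: 0

topology: planetary set — G1 20T / G2 15T / G3 50T, arm = carrier (Willis)
row 1: whole set turns with the arm by x
row 2: sun turns y, ring = −(20/50)·y, arm 0
boundary: total ω_arm = x = 0 and total ω_sun = x + y = 1  ⇒  y = 1, x = 0
row 2 ring = −(20/50)·1 = -2/5
totals (row 1 + row 2): sun 0 + 1 = 1, ring 0 + (-2/5) = -2/5, arm 0 + 0 = 0
asked cell (row1, ring) = 0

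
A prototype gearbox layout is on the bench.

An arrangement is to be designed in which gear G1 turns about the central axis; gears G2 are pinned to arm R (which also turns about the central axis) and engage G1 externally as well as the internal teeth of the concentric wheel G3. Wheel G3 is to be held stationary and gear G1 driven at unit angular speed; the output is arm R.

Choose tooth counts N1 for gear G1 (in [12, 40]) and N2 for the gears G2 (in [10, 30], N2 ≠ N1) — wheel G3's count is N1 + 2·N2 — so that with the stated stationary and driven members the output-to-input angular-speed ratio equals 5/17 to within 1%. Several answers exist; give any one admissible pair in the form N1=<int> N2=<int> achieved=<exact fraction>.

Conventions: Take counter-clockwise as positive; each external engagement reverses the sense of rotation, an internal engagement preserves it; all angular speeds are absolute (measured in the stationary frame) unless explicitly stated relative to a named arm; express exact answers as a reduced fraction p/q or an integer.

N1=20 N2=14 achieved=5/17

planetary set to be sized for 5/17 (Willis relation)
Willis with ω_ring = 0: ω_arm/ω_sun = N1/(N1+N3); set equal to 5/17  ⇒  N3/N1 = 1/(5/17) − 1 = 12/5
N3 = N1 + 2·N2  ⇒  N2/N1 = (N3/N1 − 1)/2 = (12/5 − 1)/2 = 7/10
smallest multiple with N1 ≥ 12 and N2 ≥ 10: k = 2  ⇒  N1 = 2·10 = 20, N2 = 2·7 = 14 (N1 ≤ 40, N2 ≤ 30, N2 ≠ N1 ✓), N3 = 20 + 2·14 = 48
check: N1/(N1+N3) with N1 = 20, N3 = 48 gives 5/17; |achieved − target| = 0 ≤ 1/340 ✓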